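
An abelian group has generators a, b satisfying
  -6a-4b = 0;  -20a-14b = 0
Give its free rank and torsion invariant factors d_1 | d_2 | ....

Answer: M ≅ ℤ/2 ⊕ ℤ/2

Derivation:
rank_ℚ(R)=2; free=2−2=0
SNF(R) diag = [2, 2] → torsion [2, 2]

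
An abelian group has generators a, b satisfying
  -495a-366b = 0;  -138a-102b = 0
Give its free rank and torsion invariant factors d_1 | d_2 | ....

rank_ℚ(R)=2; free=2−2=0
SNF(R) diag = [3, 6] → torsion [3, 6]

Answer: M ≅ ℤ/3 ⊕ ℤ/6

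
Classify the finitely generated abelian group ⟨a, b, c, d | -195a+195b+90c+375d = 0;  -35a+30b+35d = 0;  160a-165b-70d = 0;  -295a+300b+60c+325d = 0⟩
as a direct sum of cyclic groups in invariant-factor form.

rank_ℚ(R)=4; free=4−4=0
SNF(R) diag = [5, 15, 30, 90] → torsion [5, 15, 30, 90]

Answer: M ≅ ℤ/5 ⊕ ℤ/15 ⊕ ℤ/30 ⊕ ℤ/90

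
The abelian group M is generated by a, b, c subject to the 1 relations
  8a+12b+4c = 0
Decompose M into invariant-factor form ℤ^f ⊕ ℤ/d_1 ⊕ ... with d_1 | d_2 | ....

rank_ℚ(R)=1; free=3−1=2
SNF(R) diag = [4] → torsion [4]

Answer: M ≅ ℤ^2 ⊕ ℤ/4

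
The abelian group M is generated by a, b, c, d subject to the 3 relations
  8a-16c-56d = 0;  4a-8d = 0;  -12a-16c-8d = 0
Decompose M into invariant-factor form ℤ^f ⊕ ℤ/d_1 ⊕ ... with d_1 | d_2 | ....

Answer: M ≅ ℤ^1 ⊕ ℤ/4 ⊕ ℤ/8 ⊕ ℤ/16

Derivation:
rank_ℚ(R)=3; free=4−3=1
SNF(R) diag = [4, 8, 16] → torsion [4, 8, 16]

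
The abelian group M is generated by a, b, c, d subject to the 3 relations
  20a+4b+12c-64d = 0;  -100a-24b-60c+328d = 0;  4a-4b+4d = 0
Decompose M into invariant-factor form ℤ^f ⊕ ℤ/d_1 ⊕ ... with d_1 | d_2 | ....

Answer: M ≅ ℤ^1 ⊕ ℤ/4 ⊕ ℤ/4 ⊕ ℤ/12

Derivation:
rank_ℚ(R)=3; free=4−3=1
SNF(R) diag = [4, 4, 12] → torsion [4, 4, 12]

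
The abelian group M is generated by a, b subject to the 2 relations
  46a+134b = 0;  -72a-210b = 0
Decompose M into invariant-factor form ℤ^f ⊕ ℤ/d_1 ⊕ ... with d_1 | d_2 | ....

Answer: M ≅ ℤ/2 ⊕ ℤ/6

Derivation:
rank_ℚ(R)=2; free=2−2=0
SNF(R) diag = [2, 6] → torsion [2, 6]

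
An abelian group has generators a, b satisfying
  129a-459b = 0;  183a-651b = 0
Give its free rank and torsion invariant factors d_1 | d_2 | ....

rank_ℚ(R)=2; free=2−2=0
SNF(R) diag = [3, 6] → torsion [3, 6]

Answer: M ≅ ℤ/3 ⊕ ℤ/6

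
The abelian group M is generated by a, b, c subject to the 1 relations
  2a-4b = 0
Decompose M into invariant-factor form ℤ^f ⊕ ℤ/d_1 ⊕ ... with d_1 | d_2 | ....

rank_ℚ(R)=1; free=3−1=2
SNF(R) diag = [2] → torsion [2]

Answer: M ≅ ℤ^2 ⊕ ℤ/2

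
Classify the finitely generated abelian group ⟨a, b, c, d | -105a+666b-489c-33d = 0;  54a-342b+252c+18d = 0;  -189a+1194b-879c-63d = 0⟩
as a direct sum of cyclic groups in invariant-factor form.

Answer: M ≅ ℤ^1 ⊕ ℤ/3 ⊕ ℤ/6 ⊕ ℤ/18

Derivation:
rank_ℚ(R)=3; free=4−3=1
SNF(R) diag = [3, 6, 18] → torsion [3, 6, 18]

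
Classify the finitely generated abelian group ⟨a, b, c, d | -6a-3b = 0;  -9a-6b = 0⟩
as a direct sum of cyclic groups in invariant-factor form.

Answer: M ≅ ℤ^2 ⊕ ℤ/3 ⊕ ℤ/3

Derivation:
rank_ℚ(R)=2; free=4−2=2
SNF(R) diag = [3, 3] → torsion [3, 3]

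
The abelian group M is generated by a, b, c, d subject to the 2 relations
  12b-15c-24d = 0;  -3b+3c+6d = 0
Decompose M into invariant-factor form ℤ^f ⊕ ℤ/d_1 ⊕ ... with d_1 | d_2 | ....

rank_ℚ(R)=2; free=4−2=2
SNF(R) diag = [3, 3] → torsion [3, 3]

Answer: M ≅ ℤ^2 ⊕ ℤ/3 ⊕ ℤ/3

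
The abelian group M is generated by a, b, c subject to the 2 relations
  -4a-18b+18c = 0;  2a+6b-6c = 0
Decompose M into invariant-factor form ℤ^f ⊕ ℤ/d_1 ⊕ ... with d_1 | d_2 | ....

Answer: M ≅ ℤ^1 ⊕ ℤ/2 ⊕ ℤ/6

Derivation:
rank_ℚ(R)=2; free=3−2=1
SNF(R) diag = [2, 6] → torsion [2, 6]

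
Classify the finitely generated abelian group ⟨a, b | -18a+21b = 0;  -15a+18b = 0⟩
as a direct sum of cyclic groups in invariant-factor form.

rank_ℚ(R)=2; free=2−2=0
SNF(R) diag = [3, 3] → torsion [3, 3]

Answer: M ≅ ℤ/3 ⊕ ℤ/3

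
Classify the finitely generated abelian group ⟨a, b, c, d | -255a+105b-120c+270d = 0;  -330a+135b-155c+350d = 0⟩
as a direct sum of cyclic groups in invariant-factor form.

rank_ℚ(R)=2; free=4−2=2
SNF(R) diag = [5, 15] → torsion [5, 15]

Answer: M ≅ ℤ^2 ⊕ ℤ/5 ⊕ ℤ/15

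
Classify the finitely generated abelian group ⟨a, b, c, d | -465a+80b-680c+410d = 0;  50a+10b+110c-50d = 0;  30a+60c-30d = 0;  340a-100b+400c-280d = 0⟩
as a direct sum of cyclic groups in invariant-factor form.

rank_ℚ(R)=4; free=4−4=0
SNF(R) diag = [5, 10, 30, 60] → torsion [5, 10, 30, 60]

Answer: M ≅ ℤ/5 ⊕ ℤ/10 ⊕ ℤ/30 ⊕ ℤ/60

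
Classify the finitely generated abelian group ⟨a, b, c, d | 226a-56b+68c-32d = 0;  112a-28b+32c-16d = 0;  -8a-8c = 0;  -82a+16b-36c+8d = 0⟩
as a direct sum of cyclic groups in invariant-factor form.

rank_ℚ(R)=4; free=4−4=0
SNF(R) diag = [2, 4, 8, 8] → torsion [2, 4, 8, 8]

Answer: M ≅ ℤ/2 ⊕ ℤ/4 ⊕ ℤ/8 ⊕ ℤ/8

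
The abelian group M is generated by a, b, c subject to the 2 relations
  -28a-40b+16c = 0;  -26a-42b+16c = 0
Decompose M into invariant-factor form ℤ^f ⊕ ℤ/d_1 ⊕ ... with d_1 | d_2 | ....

Answer: M ≅ ℤ^1 ⊕ ℤ/2 ⊕ ℤ/4

Derivation:
rank_ℚ(R)=2; free=3−2=1
SNF(R) diag = [2, 4] → torsion [2, 4]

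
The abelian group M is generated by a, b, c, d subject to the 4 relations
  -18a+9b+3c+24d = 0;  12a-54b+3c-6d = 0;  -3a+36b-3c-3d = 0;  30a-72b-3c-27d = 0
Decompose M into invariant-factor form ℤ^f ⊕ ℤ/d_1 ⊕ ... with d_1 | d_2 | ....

rank_ℚ(R)=4; free=4−4=0
SNF(R) diag = [3, 3, 9, 9] → torsion [3, 3, 9, 9]

Answer: M ≅ ℤ/3 ⊕ ℤ/3 ⊕ ℤ/9 ⊕ ℤ/9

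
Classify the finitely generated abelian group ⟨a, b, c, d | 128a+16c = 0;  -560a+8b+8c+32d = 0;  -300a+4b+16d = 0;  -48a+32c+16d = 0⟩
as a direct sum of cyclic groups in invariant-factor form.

Answer: M ≅ ℤ/4 ⊕ ℤ/8 ⊕ ℤ/16 ⊕ ℤ/48

Derivation:
rank_ℚ(R)=4; free=4−4=0
SNF(R) diag = [4, 8, 16, 48] → torsion [4, 8, 16, 48]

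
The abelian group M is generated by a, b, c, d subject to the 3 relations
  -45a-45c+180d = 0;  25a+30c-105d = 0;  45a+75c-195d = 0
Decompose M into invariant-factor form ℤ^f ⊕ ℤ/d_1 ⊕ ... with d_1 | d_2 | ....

Answer: M ≅ ℤ^1 ⊕ ℤ/5 ⊕ ℤ/15 ⊕ ℤ/45

Derivation:
rank_ℚ(R)=3; free=4−3=1
SNF(R) diag = [5, 15, 45] → torsion [5, 15, 45]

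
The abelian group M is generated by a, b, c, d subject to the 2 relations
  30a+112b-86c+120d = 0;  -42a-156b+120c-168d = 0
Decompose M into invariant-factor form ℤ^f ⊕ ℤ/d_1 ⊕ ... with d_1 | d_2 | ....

Answer: M ≅ ℤ^2 ⊕ ℤ/2 ⊕ ℤ/6

Derivation:
rank_ℚ(R)=2; free=4−2=2
SNF(R) diag = [2, 6] → torsion [2, 6]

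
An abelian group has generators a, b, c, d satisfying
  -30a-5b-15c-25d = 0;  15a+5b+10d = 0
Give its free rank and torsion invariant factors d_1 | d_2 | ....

rank_ℚ(R)=2; free=4−2=2
SNF(R) diag = [5, 15] → torsion [5, 15]

Answer: M ≅ ℤ^2 ⊕ ℤ/5 ⊕ ℤ/15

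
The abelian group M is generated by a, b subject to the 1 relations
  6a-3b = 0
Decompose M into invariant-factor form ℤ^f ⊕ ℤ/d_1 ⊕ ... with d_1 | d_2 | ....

Answer: M ≅ ℤ^1 ⊕ ℤ/3

Derivation:
rank_ℚ(R)=1; free=2−1=1
SNF(R) diag = [3] → torsion [3]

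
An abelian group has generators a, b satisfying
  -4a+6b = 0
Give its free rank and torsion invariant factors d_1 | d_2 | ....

Answer: M ≅ ℤ^1 ⊕ ℤ/2

Derivation:
rank_ℚ(R)=1; free=2−1=1
SNF(R) diag = [2] → torsion [2]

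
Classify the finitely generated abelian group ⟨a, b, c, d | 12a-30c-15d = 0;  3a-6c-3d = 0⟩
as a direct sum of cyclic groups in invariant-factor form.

rank_ℚ(R)=2; free=4−2=2
SNF(R) diag = [3, 3] → torsion [3, 3]

Answer: M ≅ ℤ^2 ⊕ ℤ/3 ⊕ ℤ/3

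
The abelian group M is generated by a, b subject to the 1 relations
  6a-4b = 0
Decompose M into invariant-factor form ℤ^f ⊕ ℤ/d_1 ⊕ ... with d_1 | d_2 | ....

rank_ℚ(R)=1; free=2−1=1
SNF(R) diag = [2] → torsion [2]

Answer: M ≅ ℤ^1 ⊕ ℤ/2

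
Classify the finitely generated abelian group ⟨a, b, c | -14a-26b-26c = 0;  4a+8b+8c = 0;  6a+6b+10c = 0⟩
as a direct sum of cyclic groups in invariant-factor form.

rank_ℚ(R)=3; free=3−3=0
SNF(R) diag = [2, 4, 4] → torsion [2, 4, 4]

Answer: M ≅ ℤ/2 ⊕ ℤ/4 ⊕ ℤ/4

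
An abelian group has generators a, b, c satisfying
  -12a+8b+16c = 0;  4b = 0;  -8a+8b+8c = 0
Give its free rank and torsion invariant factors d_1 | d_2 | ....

rank_ℚ(R)=3; free=3−3=0
SNF(R) diag = [4, 4, 8] → torsion [4, 4, 8]

Answer: M ≅ ℤ/4 ⊕ ℤ/4 ⊕ ℤ/8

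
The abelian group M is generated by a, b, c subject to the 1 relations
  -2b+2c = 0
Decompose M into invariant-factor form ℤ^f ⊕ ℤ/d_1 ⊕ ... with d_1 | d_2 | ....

Answer: M ≅ ℤ^2 ⊕ ℤ/2

Derivation:
rank_ℚ(R)=1; free=3−1=2
SNF(R) diag = [2] → torsion [2]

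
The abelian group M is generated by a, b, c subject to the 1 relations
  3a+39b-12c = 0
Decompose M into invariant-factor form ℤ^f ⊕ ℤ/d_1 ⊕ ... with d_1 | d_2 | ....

rank_ℚ(R)=1; free=3−1=2
SNF(R) diag = [3] → torsion [3]

Answer: M ≅ ℤ^2 ⊕ ℤ/3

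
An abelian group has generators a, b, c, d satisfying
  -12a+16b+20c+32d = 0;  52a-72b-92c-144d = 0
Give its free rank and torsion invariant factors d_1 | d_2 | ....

Answer: M ≅ ℤ^2 ⊕ ℤ/4 ⊕ ℤ/8

Derivation:
rank_ℚ(R)=2; free=4−2=2
SNF(R) diag = [4, 8] → torsion [4, 8]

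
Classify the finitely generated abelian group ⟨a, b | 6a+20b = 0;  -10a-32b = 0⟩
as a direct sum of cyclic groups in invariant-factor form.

rank_ℚ(R)=2; free=2−2=0
SNF(R) diag = [2, 4] → torsion [2, 4]

Answer: M ≅ ℤ/2 ⊕ ℤ/4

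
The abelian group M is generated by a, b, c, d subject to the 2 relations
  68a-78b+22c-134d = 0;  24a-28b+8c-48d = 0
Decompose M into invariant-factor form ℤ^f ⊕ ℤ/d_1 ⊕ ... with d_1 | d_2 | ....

Answer: M ≅ ℤ^2 ⊕ ℤ/2 ⊕ ℤ/4

Derivation:
rank_ℚ(R)=2; free=4−2=2
SNF(R) diag = [2, 4] → torsion [2, 4]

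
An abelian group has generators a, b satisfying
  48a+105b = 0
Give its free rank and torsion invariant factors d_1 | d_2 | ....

Answer: M ≅ ℤ^1 ⊕ ℤ/3

Derivation:
rank_ℚ(R)=1; free=2−1=1
SNF(R) diag = [3] → torsion [3]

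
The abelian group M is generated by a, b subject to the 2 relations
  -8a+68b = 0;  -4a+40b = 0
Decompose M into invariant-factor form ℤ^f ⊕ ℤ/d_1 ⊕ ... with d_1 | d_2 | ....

rank_ℚ(R)=2; free=2−2=0
SNF(R) diag = [4, 12] → torsion [4, 12]

Answer: M ≅ ℤ/4 ⊕ ℤ/12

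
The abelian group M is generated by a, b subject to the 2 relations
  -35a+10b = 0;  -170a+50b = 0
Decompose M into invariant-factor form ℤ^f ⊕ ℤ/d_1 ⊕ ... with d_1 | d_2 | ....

Answer: M ≅ ℤ/5 ⊕ ℤ/10

Derivation:
rank_ℚ(R)=2; free=2−2=0
SNF(R) diag = [5, 10] → torsion [5, 10]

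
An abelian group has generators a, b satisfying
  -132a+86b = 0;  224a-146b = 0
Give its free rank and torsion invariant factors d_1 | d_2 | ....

Answer: M ≅ ℤ/2 ⊕ ℤ/4

Derivation:
rank_ℚ(R)=2; free=2−2=0
SNF(R) diag = [2, 4] → torsion [2, 4]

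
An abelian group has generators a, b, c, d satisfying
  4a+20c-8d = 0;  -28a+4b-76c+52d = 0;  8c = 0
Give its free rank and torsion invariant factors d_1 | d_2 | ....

rank_ℚ(R)=3; free=4−3=1
SNF(R) diag = [4, 4, 8] → torsion [4, 4, 8]

Answer: M ≅ ℤ^1 ⊕ ℤ/4 ⊕ ℤ/4 ⊕ ℤ/8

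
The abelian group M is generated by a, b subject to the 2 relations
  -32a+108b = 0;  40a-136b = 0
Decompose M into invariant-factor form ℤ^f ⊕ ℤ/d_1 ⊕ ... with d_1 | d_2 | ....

Answer: M ≅ ℤ/4 ⊕ ℤ/8

Derivation:
rank_ℚ(R)=2; free=2−2=0
SNF(R) diag = [4, 8] → torsion [4, 8]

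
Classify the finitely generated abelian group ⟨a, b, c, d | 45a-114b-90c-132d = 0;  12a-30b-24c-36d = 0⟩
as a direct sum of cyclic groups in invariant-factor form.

Answer: M ≅ ℤ^2 ⊕ ℤ/3 ⊕ ℤ/6

Derivation:
rank_ℚ(R)=2; free=4−2=2
SNF(R) diag = [3, 6] → torsion [3, 6]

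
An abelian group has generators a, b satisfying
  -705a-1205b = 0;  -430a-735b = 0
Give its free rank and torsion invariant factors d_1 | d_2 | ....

rank_ℚ(R)=2; free=2−2=0
SNF(R) diag = [5, 5] → torsion [5, 5]

Answer: M ≅ ℤ/5 ⊕ ℤ/5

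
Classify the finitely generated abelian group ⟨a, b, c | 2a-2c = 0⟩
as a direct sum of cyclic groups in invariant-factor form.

rank_ℚ(R)=1; free=3−1=2
SNF(R) diag = [2] → torsion [2]

Answer: M ≅ ℤ^2 ⊕ ℤ/2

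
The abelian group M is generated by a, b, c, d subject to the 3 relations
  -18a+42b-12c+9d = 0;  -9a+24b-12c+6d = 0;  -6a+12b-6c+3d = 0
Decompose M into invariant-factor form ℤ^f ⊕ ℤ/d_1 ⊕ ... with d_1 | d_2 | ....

rank_ℚ(R)=3; free=4−3=1
SNF(R) diag = [3, 3, 6] → torsion [3, 3, 6]

Answer: M ≅ ℤ^1 ⊕ ℤ/3 ⊕ ℤ/3 ⊕ ℤ/6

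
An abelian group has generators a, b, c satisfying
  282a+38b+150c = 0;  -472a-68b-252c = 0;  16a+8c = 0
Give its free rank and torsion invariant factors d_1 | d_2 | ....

Answer: M ≅ ℤ/2 ⊕ ℤ/4 ⊕ ℤ/8

Derivation:
rank_ℚ(R)=3; free=3−3=0
SNF(R) diag = [2, 4, 8] → torsion [2, 4, 8]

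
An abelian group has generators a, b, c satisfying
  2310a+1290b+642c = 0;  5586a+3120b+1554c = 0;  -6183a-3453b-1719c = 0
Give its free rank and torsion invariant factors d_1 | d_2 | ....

rank_ℚ(R)=3; free=3−3=0
SNF(R) diag = [3, 6, 12] → torsion [3, 6, 12]

Answer: M ≅ ℤ/3 ⊕ ℤ/6 ⊕ ℤ/12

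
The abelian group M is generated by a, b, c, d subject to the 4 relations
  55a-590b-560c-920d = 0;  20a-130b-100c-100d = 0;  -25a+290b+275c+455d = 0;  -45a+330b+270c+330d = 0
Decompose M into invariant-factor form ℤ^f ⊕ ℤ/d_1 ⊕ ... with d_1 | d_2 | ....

Answer: M ≅ ℤ/5 ⊕ ℤ/15 ⊕ ℤ/30 ⊕ ℤ/60

Derivation:
rank_ℚ(R)=4; free=4−4=0
SNF(R) diag = [5, 15, 30, 60] → torsion [5, 15, 30, 60]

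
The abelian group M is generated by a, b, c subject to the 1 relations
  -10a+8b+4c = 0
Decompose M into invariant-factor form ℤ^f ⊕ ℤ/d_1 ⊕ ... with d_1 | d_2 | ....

rank_ℚ(R)=1; free=3−1=2
SNF(R) diag = [2] → torsion [2]

Answer: M ≅ ℤ^2 ⊕ ℤ/2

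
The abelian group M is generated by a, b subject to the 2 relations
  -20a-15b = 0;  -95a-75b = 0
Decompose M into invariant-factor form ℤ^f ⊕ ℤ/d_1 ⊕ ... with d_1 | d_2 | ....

rank_ℚ(R)=2; free=2−2=0
SNF(R) diag = [5, 15] → torsion [5, 15]

Answer: M ≅ ℤ/5 ⊕ ℤ/15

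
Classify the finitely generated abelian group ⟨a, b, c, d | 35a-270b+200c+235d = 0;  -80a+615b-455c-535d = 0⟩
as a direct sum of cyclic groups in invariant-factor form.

Answer: M ≅ ℤ^2 ⊕ ℤ/5 ⊕ ℤ/15

Derivation:
rank_ℚ(R)=2; free=4−2=2
SNF(R) diag = [5, 15] → torsion [5, 15]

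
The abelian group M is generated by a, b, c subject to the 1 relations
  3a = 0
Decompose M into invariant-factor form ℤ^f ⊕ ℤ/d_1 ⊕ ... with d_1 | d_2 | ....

Answer: M ≅ ℤ^2 ⊕ ℤ/3

Derivation:
rank_ℚ(R)=1; free=3−1=2
SNF(R) diag = [3] → torsion [3]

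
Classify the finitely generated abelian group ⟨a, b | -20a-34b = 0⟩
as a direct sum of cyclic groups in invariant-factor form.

rank_ℚ(R)=1; free=2−1=1
SNF(R) diag = [2] → torsion [2]

Answer: M ≅ ℤ^1 ⊕ ℤ/2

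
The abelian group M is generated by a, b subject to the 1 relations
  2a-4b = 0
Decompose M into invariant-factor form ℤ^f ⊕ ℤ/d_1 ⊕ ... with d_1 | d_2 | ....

Answer: M ≅ ℤ^1 ⊕ ℤ/2

Derivation:
rank_ℚ(R)=1; free=2−1=1
SNF(R) diag = [2] → torsion [2]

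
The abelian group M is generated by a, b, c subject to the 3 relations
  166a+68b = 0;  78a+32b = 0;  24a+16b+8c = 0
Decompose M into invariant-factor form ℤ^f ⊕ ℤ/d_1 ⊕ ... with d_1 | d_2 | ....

rank_ℚ(R)=3; free=3−3=0
SNF(R) diag = [2, 4, 8] → torsion [2, 4, 8]

Answer: M ≅ ℤ/2 ⊕ ℤ/4 ⊕ ℤ/8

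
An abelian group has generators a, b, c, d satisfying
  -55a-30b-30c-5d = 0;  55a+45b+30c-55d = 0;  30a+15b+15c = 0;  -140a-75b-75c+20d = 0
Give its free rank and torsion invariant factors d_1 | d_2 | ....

Answer: M ≅ ℤ/5 ⊕ ℤ/15 ⊕ ℤ/15 ⊕ ℤ/30

Derivation:
rank_ℚ(R)=4; free=4−4=0
SNF(R) diag = [5, 15, 15, 30] → torsion [5, 15, 15, 30]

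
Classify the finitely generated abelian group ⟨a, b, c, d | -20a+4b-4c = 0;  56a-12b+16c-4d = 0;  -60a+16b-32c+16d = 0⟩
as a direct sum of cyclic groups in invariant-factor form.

Answer: M ≅ ℤ^1 ⊕ ℤ/4 ⊕ ℤ/4 ⊕ ℤ/4

Derivation:
rank_ℚ(R)=3; free=4−3=1
SNF(R) diag = [4, 4, 4] → torsion [4, 4, 4]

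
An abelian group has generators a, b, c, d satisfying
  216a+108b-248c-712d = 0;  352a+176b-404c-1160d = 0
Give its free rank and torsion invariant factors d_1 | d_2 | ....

Answer: M ≅ ℤ^2 ⊕ ℤ/4 ⊕ ℤ/4

Derivation:
rank_ℚ(R)=2; free=4−2=2
SNF(R) diag = [4, 4] → torsion [4, 4]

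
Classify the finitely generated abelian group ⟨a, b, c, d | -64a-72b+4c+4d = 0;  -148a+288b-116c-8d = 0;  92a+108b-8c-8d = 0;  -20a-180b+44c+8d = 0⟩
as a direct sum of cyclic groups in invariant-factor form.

Answer: M ≅ ℤ/4 ⊕ ℤ/12 ⊕ ℤ/36 ⊕ ℤ/36

Derivation:
rank_ℚ(R)=4; free=4−4=0
SNF(R) diag = [4, 12, 36, 36] → torsion [4, 12, 36, 36]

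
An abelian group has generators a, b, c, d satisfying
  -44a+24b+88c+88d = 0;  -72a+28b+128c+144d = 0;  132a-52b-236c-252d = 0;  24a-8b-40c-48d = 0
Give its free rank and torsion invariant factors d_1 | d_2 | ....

Answer: M ≅ ℤ/4 ⊕ ℤ/4 ⊕ ℤ/12 ⊕ ℤ/24

Derivation:
rank_ℚ(R)=4; free=4−4=0
SNF(R) diag = [4, 4, 12, 24] → torsion [4, 4, 12, 24]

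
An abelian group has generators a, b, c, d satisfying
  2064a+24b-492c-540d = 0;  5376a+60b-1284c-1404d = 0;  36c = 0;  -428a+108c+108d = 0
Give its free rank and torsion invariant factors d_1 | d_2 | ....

rank_ℚ(R)=4; free=4−4=0
SNF(R) diag = [4, 12, 36, 108] → torsion [4, 12, 36, 108]

Answer: M ≅ ℤ/4 ⊕ ℤ/12 ⊕ ℤ/36 ⊕ ℤ/108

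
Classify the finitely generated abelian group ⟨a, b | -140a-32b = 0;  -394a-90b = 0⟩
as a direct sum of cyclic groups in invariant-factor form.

rank_ℚ(R)=2; free=2−2=0
SNF(R) diag = [2, 4] → torsion [2, 4]

Answer: M ≅ ℤ/2 ⊕ ℤ/4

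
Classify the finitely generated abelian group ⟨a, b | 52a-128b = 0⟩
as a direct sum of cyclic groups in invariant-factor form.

Answer: M ≅ ℤ^1 ⊕ ℤ/4

Derivation:
rank_ℚ(R)=1; free=2−1=1
SNF(R) diag = [4] → torsion [4]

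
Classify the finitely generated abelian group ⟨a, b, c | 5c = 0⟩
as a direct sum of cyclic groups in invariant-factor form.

rank_ℚ(R)=1; free=3−1=2
SNF(R) diag = [5] → torsion [5]

Answer: M ≅ ℤ^2 ⊕ ℤ/5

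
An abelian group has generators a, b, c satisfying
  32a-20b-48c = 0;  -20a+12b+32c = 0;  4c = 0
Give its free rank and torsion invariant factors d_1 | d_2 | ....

rank_ℚ(R)=3; free=3−3=0
SNF(R) diag = [4, 4, 4] → torsion [4, 4, 4]

Answer: M ≅ ℤ/4 ⊕ ℤ/4 ⊕ ℤ/4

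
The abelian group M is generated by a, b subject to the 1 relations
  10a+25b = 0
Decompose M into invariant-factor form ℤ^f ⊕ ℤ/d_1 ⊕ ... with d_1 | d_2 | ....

Answer: M ≅ ℤ^1 ⊕ ℤ/5

Derivation:
rank_ℚ(R)=1; free=2−1=1
SNF(R) diag = [5] → torsion [5]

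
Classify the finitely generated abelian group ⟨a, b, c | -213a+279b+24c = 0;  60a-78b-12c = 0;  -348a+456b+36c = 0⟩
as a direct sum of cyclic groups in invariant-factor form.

Answer: M ≅ ℤ/3 ⊕ ℤ/6 ⊕ ℤ/12

Derivation:
rank_ℚ(R)=3; free=3−3=0
SNF(R) diag = [3, 6, 12] → torsion [3, 6, 12]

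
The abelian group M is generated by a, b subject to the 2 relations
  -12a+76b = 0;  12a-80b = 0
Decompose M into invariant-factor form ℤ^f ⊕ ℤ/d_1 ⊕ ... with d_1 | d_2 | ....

Answer: M ≅ ℤ/4 ⊕ ℤ/12

Derivation:
rank_ℚ(R)=2; free=2−2=0
SNF(R) diag = [4, 12] → torsion [4, 12]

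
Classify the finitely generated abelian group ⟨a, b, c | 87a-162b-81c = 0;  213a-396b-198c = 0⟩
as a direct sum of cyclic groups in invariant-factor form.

rank_ℚ(R)=2; free=3−2=1
SNF(R) diag = [3, 9] → torsion [3, 9]

Answer: M ≅ ℤ^1 ⊕ ℤ/3 ⊕ ℤ/9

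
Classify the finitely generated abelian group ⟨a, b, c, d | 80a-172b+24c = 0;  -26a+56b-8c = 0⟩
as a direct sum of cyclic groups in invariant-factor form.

rank_ℚ(R)=2; free=4−2=2
SNF(R) diag = [2, 4] → torsion [2, 4]

Answer: M ≅ ℤ^2 ⊕ ℤ/2 ⊕ ℤ/4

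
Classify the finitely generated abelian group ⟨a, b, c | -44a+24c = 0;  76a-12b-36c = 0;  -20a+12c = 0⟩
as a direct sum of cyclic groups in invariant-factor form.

rank_ℚ(R)=3; free=3−3=0
SNF(R) diag = [4, 12, 12] → torsion [4, 12, 12]

Answer: M ≅ ℤ/4 ⊕ ℤ/12 ⊕ ℤ/12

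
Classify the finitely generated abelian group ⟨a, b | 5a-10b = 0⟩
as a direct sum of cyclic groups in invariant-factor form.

rank_ℚ(R)=1; free=2−1=1
SNF(R) diag = [5] → torsion [5]

Answer: M ≅ ℤ^1 ⊕ ℤ/5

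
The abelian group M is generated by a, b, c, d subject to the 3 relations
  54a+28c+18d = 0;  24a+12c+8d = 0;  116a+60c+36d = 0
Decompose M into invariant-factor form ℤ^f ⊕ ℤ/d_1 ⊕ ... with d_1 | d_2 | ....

rank_ℚ(R)=3; free=4−3=1
SNF(R) diag = [2, 4, 8] → torsion [2, 4, 8]

Answer: M ≅ ℤ^1 ⊕ ℤ/2 ⊕ ℤ/4 ⊕ ℤ/8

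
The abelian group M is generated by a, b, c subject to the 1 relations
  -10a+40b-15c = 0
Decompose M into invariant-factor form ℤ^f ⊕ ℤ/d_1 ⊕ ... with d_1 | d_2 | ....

Answer: M ≅ ℤ^2 ⊕ ℤ/5

Derivation:
rank_ℚ(R)=1; free=3−1=2
SNF(R) diag = [5] → torsion [5]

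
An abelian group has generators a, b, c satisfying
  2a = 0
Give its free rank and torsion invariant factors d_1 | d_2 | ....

rank_ℚ(R)=1; free=3−1=2
SNF(R) diag = [2] → torsion [2]

Answer: M ≅ ℤ^2 ⊕ ℤ/2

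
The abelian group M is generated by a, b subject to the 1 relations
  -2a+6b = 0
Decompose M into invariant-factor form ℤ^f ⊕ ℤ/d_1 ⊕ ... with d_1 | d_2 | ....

rank_ℚ(R)=1; free=2−1=1
SNF(R) diag = [2] → torsion [2]

Answer: M ≅ ℤ^1 ⊕ ℤ/2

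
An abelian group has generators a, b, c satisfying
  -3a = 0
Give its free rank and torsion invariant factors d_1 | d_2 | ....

Answer: M ≅ ℤ^2 ⊕ ℤ/3

Derivation:
rank_ℚ(R)=1; free=3−1=2
SNF(R) diag = [3] → torsion [3]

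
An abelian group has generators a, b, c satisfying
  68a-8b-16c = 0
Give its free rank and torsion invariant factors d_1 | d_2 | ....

Answer: M ≅ ℤ^2 ⊕ ℤ/4

Derivation:
rank_ℚ(R)=1; free=3−1=2
SNF(R) diag = [4] → torsion [4]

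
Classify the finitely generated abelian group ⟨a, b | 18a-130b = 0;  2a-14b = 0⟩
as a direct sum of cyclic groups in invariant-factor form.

Answer: M ≅ ℤ/2 ⊕ ℤ/4

Derivation:
rank_ℚ(R)=2; free=2−2=0
SNF(R) diag = [2, 4] → torsion [2, 4]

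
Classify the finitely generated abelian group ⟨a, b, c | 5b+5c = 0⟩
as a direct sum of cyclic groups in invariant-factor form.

rank_ℚ(R)=1; free=3−1=2
SNF(R) diag = [5] → torsion [5]

Answer: M ≅ ℤ^2 ⊕ ℤ/5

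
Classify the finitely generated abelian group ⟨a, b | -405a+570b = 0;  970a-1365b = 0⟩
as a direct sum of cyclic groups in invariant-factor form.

rank_ℚ(R)=2; free=2−2=0
SNF(R) diag = [5, 15] → torsion [5, 15]

Answer: M ≅ ℤ/5 ⊕ ℤ/15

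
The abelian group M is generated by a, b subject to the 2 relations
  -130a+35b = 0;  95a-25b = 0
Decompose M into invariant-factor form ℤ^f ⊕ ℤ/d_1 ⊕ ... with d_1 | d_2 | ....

Answer: M ≅ ℤ/5 ⊕ ℤ/15

Derivation:
rank_ℚ(R)=2; free=2−2=0
SNF(R) diag = [5, 15] → torsion [5, 15]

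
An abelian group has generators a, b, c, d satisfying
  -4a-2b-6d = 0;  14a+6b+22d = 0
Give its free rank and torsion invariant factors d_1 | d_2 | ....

rank_ℚ(R)=2; free=4−2=2
SNF(R) diag = [2, 2] → torsion [2, 2]

Answer: M ≅ ℤ^2 ⊕ ℤ/2 ⊕ ℤ/2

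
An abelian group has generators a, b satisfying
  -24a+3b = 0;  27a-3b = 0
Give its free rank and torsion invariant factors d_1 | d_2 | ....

Answer: M ≅ ℤ/3 ⊕ ℤ/3

Derivation:
rank_ℚ(R)=2; free=2−2=0
SNF(R) diag = [3, 3] → torsion [3, 3]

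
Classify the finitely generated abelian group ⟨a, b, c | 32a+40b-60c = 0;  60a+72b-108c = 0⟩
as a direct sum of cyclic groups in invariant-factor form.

Answer: M ≅ ℤ^1 ⊕ ℤ/4 ⊕ ℤ/12

Derivation:
rank_ℚ(R)=2; free=3−2=1
SNF(R) diag = [4, 12] → torsion [4, 12]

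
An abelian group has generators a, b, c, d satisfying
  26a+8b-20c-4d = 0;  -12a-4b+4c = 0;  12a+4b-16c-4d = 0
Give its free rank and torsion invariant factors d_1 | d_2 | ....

Answer: M ≅ ℤ^1 ⊕ ℤ/2 ⊕ ℤ/4 ⊕ ℤ/4

Derivation:
rank_ℚ(R)=3; free=4−3=1
SNF(R) diag = [2, 4, 4] → torsion [2, 4, 4]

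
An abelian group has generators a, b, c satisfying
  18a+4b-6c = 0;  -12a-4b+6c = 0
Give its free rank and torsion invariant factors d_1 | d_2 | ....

Answer: M ≅ ℤ^1 ⊕ ℤ/2 ⊕ ℤ/6

Derivation:
rank_ℚ(R)=2; free=3−2=1
SNF(R) diag = [2, 6] → torsion [2, 6]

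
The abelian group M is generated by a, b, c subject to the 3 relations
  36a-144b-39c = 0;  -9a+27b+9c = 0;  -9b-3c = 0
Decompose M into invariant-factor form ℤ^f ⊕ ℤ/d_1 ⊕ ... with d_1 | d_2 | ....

rank_ℚ(R)=3; free=3−3=0
SNF(R) diag = [3, 9, 27] → torsion [3, 9, 27]

Answer: M ≅ ℤ/3 ⊕ ℤ/9 ⊕ ℤ/27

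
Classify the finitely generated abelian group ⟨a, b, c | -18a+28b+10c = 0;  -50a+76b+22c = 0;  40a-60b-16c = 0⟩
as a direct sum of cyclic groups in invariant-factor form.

rank_ℚ(R)=3; free=3−3=0
SNF(R) diag = [2, 4, 4] → torsion [2, 4, 4]

Answer: M ≅ ℤ/2 ⊕ ℤ/4 ⊕ ℤ/4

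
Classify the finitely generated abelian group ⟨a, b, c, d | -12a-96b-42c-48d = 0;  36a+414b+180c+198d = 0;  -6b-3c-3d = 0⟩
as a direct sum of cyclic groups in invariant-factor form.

Answer: M ≅ ℤ^1 ⊕ ℤ/3 ⊕ ℤ/6 ⊕ ℤ/18

Derivation:
rank_ℚ(R)=3; free=4−3=1
SNF(R) diag = [3, 6, 18] → torsion [3, 6, 18]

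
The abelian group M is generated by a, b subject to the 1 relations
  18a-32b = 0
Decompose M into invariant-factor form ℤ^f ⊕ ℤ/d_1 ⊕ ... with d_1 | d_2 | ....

Answer: M ≅ ℤ^1 ⊕ ℤ/2

Derivation:
rank_ℚ(R)=1; free=2−1=1
SNF(R) diag = [2] → torsion [2]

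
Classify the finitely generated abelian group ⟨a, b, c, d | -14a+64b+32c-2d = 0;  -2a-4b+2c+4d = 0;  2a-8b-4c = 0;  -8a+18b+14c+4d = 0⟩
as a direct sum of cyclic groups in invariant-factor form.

rank_ℚ(R)=4; free=4−4=0
SNF(R) diag = [2, 2, 2, 6] → torsion [2, 2, 2, 6]

Answer: M ≅ ℤ/2 ⊕ ℤ/2 ⊕ ℤ/2 ⊕ ℤ/6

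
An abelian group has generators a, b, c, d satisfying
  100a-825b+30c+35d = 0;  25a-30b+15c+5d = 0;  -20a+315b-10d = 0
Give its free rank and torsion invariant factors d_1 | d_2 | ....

Answer: M ≅ ℤ^1 ⊕ ℤ/5 ⊕ ℤ/15 ⊕ ℤ/45

Derivation:
rank_ℚ(R)=3; free=4−3=1
SNF(R) diag = [5, 15, 45] → torsion [5, 15, 45]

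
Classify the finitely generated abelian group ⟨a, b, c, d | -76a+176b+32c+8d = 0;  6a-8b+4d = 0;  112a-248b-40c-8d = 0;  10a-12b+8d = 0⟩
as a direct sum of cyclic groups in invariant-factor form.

rank_ℚ(R)=4; free=4−4=0
SNF(R) diag = [2, 4, 8, 16] → torsion [2, 4, 8, 16]

Answer: M ≅ ℤ/2 ⊕ ℤ/4 ⊕ ℤ/8 ⊕ ℤ/16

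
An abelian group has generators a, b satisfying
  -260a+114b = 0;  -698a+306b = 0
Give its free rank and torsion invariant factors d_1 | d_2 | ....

rank_ℚ(R)=2; free=2−2=0
SNF(R) diag = [2, 6] → torsion [2, 6]

Answer: M ≅ ℤ/2 ⊕ ℤ/6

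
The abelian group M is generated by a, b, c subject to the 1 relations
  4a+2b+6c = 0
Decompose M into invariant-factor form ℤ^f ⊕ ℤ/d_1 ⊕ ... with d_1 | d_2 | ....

Answer: M ≅ ℤ^2 ⊕ ℤ/2

Derivation:
rank_ℚ(R)=1; free=3−1=2
SNF(R) diag = [2] → torsion [2]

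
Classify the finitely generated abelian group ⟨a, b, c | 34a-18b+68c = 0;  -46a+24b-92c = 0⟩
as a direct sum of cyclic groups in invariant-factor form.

rank_ℚ(R)=2; free=3−2=1
SNF(R) diag = [2, 6] → torsion [2, 6]

Answer: M ≅ ℤ^1 ⊕ ℤ/2 ⊕ ℤ/6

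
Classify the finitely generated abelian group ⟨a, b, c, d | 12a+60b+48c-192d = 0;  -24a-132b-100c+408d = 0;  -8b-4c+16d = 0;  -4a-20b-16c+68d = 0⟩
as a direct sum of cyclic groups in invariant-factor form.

rank_ℚ(R)=4; free=4−4=0
SNF(R) diag = [4, 4, 4, 12] → torsion [4, 4, 4, 12]

Answer: M ≅ ℤ/4 ⊕ ℤ/4 ⊕ ℤ/4 ⊕ ℤ/12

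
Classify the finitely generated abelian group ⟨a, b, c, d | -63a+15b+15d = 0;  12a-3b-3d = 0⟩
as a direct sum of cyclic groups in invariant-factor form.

Answer: M ≅ ℤ^2 ⊕ ℤ/3 ⊕ ℤ/3

Derivation:
rank_ℚ(R)=2; free=4−2=2
SNF(R) diag = [3, 3] → torsion [3, 3]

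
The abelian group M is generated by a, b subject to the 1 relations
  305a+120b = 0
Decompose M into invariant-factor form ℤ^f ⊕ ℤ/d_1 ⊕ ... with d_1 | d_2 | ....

rank_ℚ(R)=1; free=2−1=1
SNF(R) diag = [5] → torsion [5]

Answer: M ≅ ℤ^1 ⊕ ℤ/5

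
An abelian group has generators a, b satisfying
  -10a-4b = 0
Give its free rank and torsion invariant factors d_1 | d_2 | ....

Answer: M ≅ ℤ^1 ⊕ ℤ/2

Derivation:
rank_ℚ(R)=1; free=2−1=1
SNF(R) diag = [2] → torsion [2]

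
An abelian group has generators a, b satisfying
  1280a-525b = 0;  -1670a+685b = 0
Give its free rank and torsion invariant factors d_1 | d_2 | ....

rank_ℚ(R)=2; free=2−2=0
SNF(R) diag = [5, 10] → torsion [5, 10]

Answer: M ≅ ℤ/5 ⊕ ℤ/10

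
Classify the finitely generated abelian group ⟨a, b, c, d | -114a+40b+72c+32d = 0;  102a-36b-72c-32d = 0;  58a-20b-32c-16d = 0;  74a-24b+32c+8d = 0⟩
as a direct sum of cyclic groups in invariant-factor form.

Answer: M ≅ ℤ/2 ⊕ ℤ/4 ⊕ ℤ/8 ⊕ ℤ/24

Derivation:
rank_ℚ(R)=4; free=4−4=0
SNF(R) diag = [2, 4, 8, 24] → torsion [2, 4, 8, 24]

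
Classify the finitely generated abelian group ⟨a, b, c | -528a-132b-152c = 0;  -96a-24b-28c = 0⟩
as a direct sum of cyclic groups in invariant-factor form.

rank_ℚ(R)=2; free=3−2=1
SNF(R) diag = [4, 12] → torsion [4, 12]

Answer: M ≅ ℤ^1 ⊕ ℤ/4 ⊕ ℤ/12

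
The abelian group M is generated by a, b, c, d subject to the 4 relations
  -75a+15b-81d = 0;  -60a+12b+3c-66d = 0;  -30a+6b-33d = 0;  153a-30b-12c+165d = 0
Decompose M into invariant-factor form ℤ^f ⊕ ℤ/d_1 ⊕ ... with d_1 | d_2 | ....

rank_ℚ(R)=4; free=4−4=0
SNF(R) diag = [3, 3, 3, 3] → torsion [3, 3, 3, 3]

Answer: M ≅ ℤ/3 ⊕ ℤ/3 ⊕ ℤ/3 ⊕ ℤ/3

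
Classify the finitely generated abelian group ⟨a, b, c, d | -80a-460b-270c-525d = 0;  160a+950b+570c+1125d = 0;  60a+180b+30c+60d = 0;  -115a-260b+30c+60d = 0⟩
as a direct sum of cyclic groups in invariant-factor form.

rank_ℚ(R)=4; free=4−4=0
SNF(R) diag = [5, 15, 30, 90] → torsion [5, 15, 30, 90]

Answer: M ≅ ℤ/5 ⊕ ℤ/15 ⊕ ℤ/30 ⊕ ℤ/90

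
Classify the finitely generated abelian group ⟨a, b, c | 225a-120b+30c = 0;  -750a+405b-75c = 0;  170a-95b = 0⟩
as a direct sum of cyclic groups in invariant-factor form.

rank_ℚ(R)=3; free=3−3=0
SNF(R) diag = [5, 15, 15] → torsion [5, 15, 15]

Answer: M ≅ ℤ/5 ⊕ ℤ/15 ⊕ ℤ/15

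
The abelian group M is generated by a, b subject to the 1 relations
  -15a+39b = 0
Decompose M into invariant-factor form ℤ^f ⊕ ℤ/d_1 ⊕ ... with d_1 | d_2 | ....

rank_ℚ(R)=1; free=2−1=1
SNF(R) diag = [3] → torsion [3]

Answer: M ≅ ℤ^1 ⊕ ℤ/3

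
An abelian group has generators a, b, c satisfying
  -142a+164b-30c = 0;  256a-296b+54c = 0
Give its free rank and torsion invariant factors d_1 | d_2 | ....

rank_ℚ(R)=2; free=3−2=1
SNF(R) diag = [2, 6] → torsion [2, 6]

Answer: M ≅ ℤ^1 ⊕ ℤ/2 ⊕ ℤ/6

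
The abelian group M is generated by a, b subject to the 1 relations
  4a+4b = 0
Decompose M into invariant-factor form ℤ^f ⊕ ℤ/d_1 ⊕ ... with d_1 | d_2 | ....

Answer: M ≅ ℤ^1 ⊕ ℤ/4

Derivation:
rank_ℚ(R)=1; free=2−1=1
SNF(R) diag = [4] → torsion [4]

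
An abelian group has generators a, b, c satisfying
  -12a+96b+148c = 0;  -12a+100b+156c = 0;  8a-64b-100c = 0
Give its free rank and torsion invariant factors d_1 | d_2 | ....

rank_ℚ(R)=3; free=3−3=0
SNF(R) diag = [4, 4, 4] → torsion [4, 4, 4]

Answer: M ≅ ℤ/4 ⊕ ℤ/4 ⊕ ℤ/4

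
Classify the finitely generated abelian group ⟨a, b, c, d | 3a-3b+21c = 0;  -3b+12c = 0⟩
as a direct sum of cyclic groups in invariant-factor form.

rank_ℚ(R)=2; free=4−2=2
SNF(R) diag = [3, 3] → torsion [3, 3]

Answer: M ≅ ℤ^2 ⊕ ℤ/3 ⊕ ℤ/3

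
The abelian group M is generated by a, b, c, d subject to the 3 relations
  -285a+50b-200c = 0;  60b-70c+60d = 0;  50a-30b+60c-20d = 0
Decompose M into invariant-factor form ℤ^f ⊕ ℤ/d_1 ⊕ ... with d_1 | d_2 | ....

Answer: M ≅ ℤ^1 ⊕ ℤ/5 ⊕ ℤ/10 ⊕ ℤ/10

Derivation:
rank_ℚ(R)=3; free=4−3=1
SNF(R) diag = [5, 10, 10] → torsion [5, 10, 10]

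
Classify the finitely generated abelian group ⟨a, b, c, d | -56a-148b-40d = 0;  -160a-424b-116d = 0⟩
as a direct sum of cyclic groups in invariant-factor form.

rank_ℚ(R)=2; free=4−2=2
SNF(R) diag = [4, 4] → torsion [4, 4]

Answer: M ≅ ℤ^2 ⊕ ℤ/4 ⊕ ℤ/4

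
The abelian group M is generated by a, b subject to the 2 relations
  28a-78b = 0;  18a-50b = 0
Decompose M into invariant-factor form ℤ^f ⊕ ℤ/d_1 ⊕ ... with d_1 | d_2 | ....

rank_ℚ(R)=2; free=2−2=0
SNF(R) diag = [2, 2] → torsion [2, 2]

Answer: M ≅ ℤ/2 ⊕ ℤ/2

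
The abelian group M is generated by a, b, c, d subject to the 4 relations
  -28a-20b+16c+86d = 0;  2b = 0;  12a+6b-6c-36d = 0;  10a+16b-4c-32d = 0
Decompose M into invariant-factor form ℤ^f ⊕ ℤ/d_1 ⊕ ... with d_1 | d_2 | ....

rank_ℚ(R)=4; free=4−4=0
SNF(R) diag = [2, 2, 6, 6] → torsion [2, 2, 6, 6]

Answer: M ≅ ℤ/2 ⊕ ℤ/2 ⊕ ℤ/6 ⊕ ℤ/6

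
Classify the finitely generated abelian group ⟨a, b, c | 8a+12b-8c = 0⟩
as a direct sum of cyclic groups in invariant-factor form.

Answer: M ≅ ℤ^2 ⊕ ℤ/4

Derivation:
rank_ℚ(R)=1; free=3−1=2
SNF(R) diag = [4] → torsion [4]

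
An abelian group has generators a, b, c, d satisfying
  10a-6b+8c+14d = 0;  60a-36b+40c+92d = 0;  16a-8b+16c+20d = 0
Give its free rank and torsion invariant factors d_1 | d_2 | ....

Answer: M ≅ ℤ^1 ⊕ ℤ/2 ⊕ ℤ/4 ⊕ ℤ/8

Derivation:
rank_ℚ(R)=3; free=4−3=1
SNF(R) diag = [2, 4, 8] → torsion [2, 4, 8]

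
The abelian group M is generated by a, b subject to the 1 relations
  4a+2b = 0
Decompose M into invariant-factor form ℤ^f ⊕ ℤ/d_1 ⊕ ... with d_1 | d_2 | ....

rank_ℚ(R)=1; free=2−1=1
SNF(R) diag = [2] → torsion [2]

Answer: M ≅ ℤ^1 ⊕ ℤ/2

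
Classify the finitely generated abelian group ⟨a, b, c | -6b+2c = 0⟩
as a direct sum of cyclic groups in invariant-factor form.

rank_ℚ(R)=1; free=3−1=2
SNF(R) diag = [2] → torsion [2]

Answer: M ≅ ℤ^2 ⊕ ℤ/2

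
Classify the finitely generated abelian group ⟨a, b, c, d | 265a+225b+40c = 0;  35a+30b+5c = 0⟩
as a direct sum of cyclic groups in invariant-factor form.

rank_ℚ(R)=2; free=4−2=2
SNF(R) diag = [5, 15] → torsion [5, 15]

Answer: M ≅ ℤ^2 ⊕ ℤ/5 ⊕ ℤ/15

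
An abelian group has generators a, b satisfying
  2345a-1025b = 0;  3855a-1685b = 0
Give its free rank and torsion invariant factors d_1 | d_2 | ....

Answer: M ≅ ℤ/5 ⊕ ℤ/10

Derivation:
rank_ℚ(R)=2; free=2−2=0
SNF(R) diag = [5, 10] → torsion [5, 10]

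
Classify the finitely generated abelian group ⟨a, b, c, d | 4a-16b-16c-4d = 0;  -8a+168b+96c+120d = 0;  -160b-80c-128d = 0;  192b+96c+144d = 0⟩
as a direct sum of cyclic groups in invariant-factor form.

Answer: M ≅ ℤ/4 ⊕ ℤ/8 ⊕ ℤ/16 ⊕ ℤ/48

Derivation:
rank_ℚ(R)=4; free=4−4=0
SNF(R) diag = [4, 8, 16, 48] → torsion [4, 8, 16, 48]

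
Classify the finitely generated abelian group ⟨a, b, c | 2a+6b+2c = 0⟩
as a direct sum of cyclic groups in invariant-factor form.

Answer: M ≅ ℤ^2 ⊕ ℤ/2

Derivation:
rank_ℚ(R)=1; free=3−1=2
SNF(R) diag = [2] → torsion [2]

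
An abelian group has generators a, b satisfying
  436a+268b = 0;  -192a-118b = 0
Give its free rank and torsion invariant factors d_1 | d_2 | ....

Answer: M ≅ ℤ/2 ⊕ ℤ/4

Derivation:
rank_ℚ(R)=2; free=2−2=0
SNF(R) diag = [2, 4] → torsion [2, 4]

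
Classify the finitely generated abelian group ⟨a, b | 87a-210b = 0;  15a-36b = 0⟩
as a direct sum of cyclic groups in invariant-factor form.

rank_ℚ(R)=2; free=2−2=0
SNF(R) diag = [3, 6] → torsion [3, 6]

Answer: M ≅ ℤ/3 ⊕ ℤ/6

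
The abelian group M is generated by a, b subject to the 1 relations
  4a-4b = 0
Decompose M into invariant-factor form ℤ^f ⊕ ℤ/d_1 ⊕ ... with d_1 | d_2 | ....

rank_ℚ(R)=1; free=2−1=1
SNF(R) diag = [4] → torsion [4]

Answer: M ≅ ℤ^1 ⊕ ℤ/4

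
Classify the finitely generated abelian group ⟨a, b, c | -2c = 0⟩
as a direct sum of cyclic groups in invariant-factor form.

Answer: M ≅ ℤ^2 ⊕ ℤ/2

Derivation:
rank_ℚ(R)=1; free=3−1=2
SNF(R) diag = [2] → torsion [2]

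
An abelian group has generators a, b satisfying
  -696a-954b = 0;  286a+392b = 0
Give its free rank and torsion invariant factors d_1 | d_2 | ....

rank_ℚ(R)=2; free=2−2=0
SNF(R) diag = [2, 6] → torsion [2, 6]

Answer: M ≅ ℤ/2 ⊕ ℤ/6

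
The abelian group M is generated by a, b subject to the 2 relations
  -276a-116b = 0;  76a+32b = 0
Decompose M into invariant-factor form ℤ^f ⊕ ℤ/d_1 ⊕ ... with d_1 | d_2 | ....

Answer: M ≅ ℤ/4 ⊕ ℤ/4

Derivation:
rank_ℚ(R)=2; free=2−2=0
SNF(R) diag = [4, 4] → torsion [4, 4]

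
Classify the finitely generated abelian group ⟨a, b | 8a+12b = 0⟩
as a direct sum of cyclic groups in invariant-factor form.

rank_ℚ(R)=1; free=2−1=1
SNF(R) diag = [4] → torsion [4]

Answer: M ≅ ℤ^1 ⊕ ℤ/4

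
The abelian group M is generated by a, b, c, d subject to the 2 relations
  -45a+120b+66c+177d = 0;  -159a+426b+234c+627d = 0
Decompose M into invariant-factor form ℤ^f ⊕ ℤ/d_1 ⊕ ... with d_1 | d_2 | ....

Answer: M ≅ ℤ^2 ⊕ ℤ/3 ⊕ ℤ/6

Derivation:
rank_ℚ(R)=2; free=4−2=2
SNF(R) diag = [3, 6] → torsion [3, 6]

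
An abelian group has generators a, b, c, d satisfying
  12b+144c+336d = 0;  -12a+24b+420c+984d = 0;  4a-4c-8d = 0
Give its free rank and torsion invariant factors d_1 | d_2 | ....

Answer: M ≅ ℤ^1 ⊕ ℤ/4 ⊕ ℤ/12 ⊕ ℤ/24

Derivation:
rank_ℚ(R)=3; free=4−3=1
SNF(R) diag = [4, 12, 24] → torsion [4, 12, 24]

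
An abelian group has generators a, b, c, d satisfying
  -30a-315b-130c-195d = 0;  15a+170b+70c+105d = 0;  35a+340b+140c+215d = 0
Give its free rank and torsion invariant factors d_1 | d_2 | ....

rank_ℚ(R)=3; free=4−3=1
SNF(R) diag = [5, 5, 10] → torsion [5, 5, 10]

Answer: M ≅ ℤ^1 ⊕ ℤ/5 ⊕ ℤ/5 ⊕ ℤ/10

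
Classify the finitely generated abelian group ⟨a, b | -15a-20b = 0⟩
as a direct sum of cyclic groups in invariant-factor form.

Answer: M ≅ ℤ^1 ⊕ ℤ/5

Derivation:
rank_ℚ(R)=1; free=2−1=1
SNF(R) diag = [5] → torsion [5]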